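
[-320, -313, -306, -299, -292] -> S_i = -320 + 7*i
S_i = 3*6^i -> [3, 18, 108, 648, 3888]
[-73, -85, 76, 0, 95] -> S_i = Random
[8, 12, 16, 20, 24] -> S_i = 8 + 4*i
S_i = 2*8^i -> [2, 16, 128, 1024, 8192]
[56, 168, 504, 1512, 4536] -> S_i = 56*3^i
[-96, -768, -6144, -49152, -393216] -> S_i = -96*8^i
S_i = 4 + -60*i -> [4, -56, -116, -176, -236]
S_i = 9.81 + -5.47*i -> [9.81, 4.34, -1.13, -6.6, -12.07]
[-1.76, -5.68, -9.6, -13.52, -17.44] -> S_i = -1.76 + -3.92*i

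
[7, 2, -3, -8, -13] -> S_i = 7 + -5*i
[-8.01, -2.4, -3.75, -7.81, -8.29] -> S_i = Random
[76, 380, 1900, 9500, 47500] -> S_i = 76*5^i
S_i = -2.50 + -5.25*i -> [-2.5, -7.75, -13.0, -18.25, -23.5]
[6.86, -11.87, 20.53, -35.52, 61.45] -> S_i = 6.86*(-1.73)^i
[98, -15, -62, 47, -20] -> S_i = Random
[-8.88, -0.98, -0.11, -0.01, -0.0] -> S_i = -8.88*0.11^i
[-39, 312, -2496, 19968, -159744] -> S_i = -39*-8^i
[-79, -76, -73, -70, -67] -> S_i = -79 + 3*i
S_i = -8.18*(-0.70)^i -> [-8.18, 5.73, -4.01, 2.81, -1.96]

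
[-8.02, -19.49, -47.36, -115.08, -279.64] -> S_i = -8.02*2.43^i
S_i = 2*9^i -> [2, 18, 162, 1458, 13122]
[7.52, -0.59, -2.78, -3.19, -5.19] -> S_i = Random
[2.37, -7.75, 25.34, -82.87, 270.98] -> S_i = 2.37*(-3.27)^i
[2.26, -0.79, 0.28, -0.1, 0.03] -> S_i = 2.26*(-0.35)^i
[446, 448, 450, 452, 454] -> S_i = 446 + 2*i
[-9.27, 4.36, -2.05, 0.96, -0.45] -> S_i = -9.27*(-0.47)^i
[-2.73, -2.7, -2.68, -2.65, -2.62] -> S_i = -2.73*0.99^i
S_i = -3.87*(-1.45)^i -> [-3.87, 5.61, -8.14, 11.8, -17.11]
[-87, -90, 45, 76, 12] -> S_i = Random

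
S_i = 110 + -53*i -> [110, 57, 4, -49, -102]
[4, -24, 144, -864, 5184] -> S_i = 4*-6^i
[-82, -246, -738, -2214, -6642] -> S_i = -82*3^i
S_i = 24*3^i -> [24, 72, 216, 648, 1944]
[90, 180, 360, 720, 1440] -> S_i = 90*2^i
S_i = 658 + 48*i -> [658, 706, 754, 802, 850]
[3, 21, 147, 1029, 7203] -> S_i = 3*7^i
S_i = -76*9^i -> [-76, -684, -6156, -55404, -498636]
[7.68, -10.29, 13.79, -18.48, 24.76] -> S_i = 7.68*(-1.34)^i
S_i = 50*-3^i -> [50, -150, 450, -1350, 4050]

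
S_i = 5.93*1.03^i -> [5.93, 6.11, 6.29, 6.48, 6.67]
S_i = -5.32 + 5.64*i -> [-5.32, 0.32, 5.96, 11.6, 17.24]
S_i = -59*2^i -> [-59, -118, -236, -472, -944]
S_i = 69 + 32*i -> [69, 101, 133, 165, 197]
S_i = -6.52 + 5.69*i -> [-6.52, -0.83, 4.86, 10.55, 16.24]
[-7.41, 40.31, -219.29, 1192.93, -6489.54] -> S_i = -7.41*(-5.44)^i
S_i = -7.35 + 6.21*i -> [-7.35, -1.14, 5.07, 11.28, 17.49]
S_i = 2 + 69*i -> [2, 71, 140, 209, 278]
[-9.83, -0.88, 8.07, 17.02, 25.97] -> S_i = -9.83 + 8.95*i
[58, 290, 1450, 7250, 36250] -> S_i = 58*5^i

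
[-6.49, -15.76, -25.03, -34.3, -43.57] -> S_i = -6.49 + -9.27*i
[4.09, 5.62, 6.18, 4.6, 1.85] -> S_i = Random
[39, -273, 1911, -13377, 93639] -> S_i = 39*-7^i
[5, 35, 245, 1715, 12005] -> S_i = 5*7^i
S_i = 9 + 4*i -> [9, 13, 17, 21, 25]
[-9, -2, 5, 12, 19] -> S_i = -9 + 7*i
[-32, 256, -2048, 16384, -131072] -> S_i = -32*-8^i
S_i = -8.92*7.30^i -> [-8.92, -65.12, -475.35, -3470.03, -25331.23]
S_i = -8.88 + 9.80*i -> [-8.88, 0.92, 10.72, 20.52, 30.32]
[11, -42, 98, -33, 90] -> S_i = Random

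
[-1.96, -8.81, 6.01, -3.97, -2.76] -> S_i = Random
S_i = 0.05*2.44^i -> [0.05, 0.12, 0.3, 0.73, 1.77]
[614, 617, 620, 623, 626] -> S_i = 614 + 3*i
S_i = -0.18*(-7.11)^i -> [-0.18, 1.28, -9.1, 64.7, -459.99]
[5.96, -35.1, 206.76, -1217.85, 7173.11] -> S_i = 5.96*(-5.89)^i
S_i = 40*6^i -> [40, 240, 1440, 8640, 51840]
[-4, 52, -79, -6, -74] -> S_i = Random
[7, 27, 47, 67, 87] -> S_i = 7 + 20*i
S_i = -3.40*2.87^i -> [-3.4, -9.76, -28.01, -80.38, -230.68]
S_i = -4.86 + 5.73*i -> [-4.86, 0.87, 6.6, 12.33, 18.06]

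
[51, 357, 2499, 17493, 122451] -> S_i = 51*7^i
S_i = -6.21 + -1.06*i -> [-6.21, -7.27, -8.33, -9.39, -10.45]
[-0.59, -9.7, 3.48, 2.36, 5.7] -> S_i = Random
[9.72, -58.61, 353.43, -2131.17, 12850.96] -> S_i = 9.72*(-6.03)^i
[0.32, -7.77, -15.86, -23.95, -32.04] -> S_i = 0.32 + -8.09*i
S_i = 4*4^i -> [4, 16, 64, 256, 1024]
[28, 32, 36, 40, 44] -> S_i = 28 + 4*i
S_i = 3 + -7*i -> [3, -4, -11, -18, -25]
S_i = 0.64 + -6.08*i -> [0.64, -5.44, -11.52, -17.6, -23.68]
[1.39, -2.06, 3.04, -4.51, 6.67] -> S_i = 1.39*(-1.48)^i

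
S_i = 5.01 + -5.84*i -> [5.01, -0.83, -6.67, -12.51, -18.35]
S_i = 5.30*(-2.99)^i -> [5.3, -15.85, 47.38, -141.67, 423.6]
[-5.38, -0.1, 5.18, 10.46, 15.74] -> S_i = -5.38 + 5.28*i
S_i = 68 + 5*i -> [68, 73, 78, 83, 88]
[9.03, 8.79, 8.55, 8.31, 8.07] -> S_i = 9.03 + -0.24*i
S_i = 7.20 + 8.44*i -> [7.2, 15.64, 24.08, 32.52, 40.96]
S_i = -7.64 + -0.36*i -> [-7.64, -8.0, -8.36, -8.72, -9.08]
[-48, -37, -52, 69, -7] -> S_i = Random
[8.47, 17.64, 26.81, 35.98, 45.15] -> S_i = 8.47 + 9.17*i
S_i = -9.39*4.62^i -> [-9.39, -43.38, -200.42, -925.96, -4277.93]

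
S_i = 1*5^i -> [1, 5, 25, 125, 625]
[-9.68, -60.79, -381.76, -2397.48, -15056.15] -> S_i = -9.68*6.28^i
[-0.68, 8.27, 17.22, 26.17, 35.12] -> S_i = -0.68 + 8.95*i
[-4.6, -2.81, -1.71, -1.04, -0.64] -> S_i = -4.60*0.61^i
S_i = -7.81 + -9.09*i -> [-7.81, -16.9, -25.99, -35.08, -44.17]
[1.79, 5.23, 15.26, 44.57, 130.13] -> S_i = 1.79*2.92^i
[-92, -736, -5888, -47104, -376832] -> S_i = -92*8^i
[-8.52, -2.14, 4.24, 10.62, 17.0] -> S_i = -8.52 + 6.38*i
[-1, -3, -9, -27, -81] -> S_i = -1*3^i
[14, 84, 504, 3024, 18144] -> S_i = 14*6^i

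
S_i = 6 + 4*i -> [6, 10, 14, 18, 22]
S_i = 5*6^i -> [5, 30, 180, 1080, 6480]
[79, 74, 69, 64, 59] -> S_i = 79 + -5*i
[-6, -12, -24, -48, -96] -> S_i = -6*2^i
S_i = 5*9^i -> [5, 45, 405, 3645, 32805]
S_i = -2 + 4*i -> [-2, 2, 6, 10, 14]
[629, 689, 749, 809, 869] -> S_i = 629 + 60*i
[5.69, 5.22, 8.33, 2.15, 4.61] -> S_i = Random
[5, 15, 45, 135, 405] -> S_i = 5*3^i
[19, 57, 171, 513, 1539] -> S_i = 19*3^i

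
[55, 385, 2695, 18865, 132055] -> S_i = 55*7^i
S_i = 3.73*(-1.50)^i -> [3.73, -5.6, 8.39, -12.59, 18.88]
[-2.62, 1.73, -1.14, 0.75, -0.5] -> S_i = -2.62*(-0.66)^i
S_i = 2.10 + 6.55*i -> [2.1, 8.65, 15.2, 21.75, 28.3]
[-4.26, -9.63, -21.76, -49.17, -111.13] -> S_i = -4.26*2.26^i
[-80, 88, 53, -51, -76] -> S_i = Random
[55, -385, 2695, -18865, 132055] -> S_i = 55*-7^i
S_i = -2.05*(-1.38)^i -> [-2.05, 2.83, -3.9, 5.39, -7.43]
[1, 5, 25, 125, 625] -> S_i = 1*5^i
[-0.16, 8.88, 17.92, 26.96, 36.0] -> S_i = -0.16 + 9.04*i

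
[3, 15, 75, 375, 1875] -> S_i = 3*5^i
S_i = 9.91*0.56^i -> [9.91, 5.55, 3.11, 1.74, 0.97]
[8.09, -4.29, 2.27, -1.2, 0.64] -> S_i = 8.09*(-0.53)^i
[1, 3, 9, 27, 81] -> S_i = 1*3^i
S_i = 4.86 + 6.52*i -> [4.86, 11.38, 17.9, 24.42, 30.94]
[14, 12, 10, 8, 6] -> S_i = 14 + -2*i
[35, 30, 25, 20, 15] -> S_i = 35 + -5*i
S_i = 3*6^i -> [3, 18, 108, 648, 3888]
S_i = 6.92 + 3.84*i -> [6.92, 10.76, 14.6, 18.44, 22.28]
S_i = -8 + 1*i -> [-8, -7, -6, -5, -4]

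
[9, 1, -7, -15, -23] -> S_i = 9 + -8*i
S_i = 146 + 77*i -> [146, 223, 300, 377, 454]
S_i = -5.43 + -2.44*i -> [-5.43, -7.87, -10.31, -12.75, -15.19]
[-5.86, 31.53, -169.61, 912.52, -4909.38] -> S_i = -5.86*(-5.38)^i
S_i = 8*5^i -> [8, 40, 200, 1000, 5000]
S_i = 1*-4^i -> [1, -4, 16, -64, 256]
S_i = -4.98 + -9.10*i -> [-4.98, -14.08, -23.18, -32.28, -41.38]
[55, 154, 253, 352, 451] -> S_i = 55 + 99*i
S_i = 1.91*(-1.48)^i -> [1.91, -2.83, 4.18, -6.19, 9.16]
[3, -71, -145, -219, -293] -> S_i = 3 + -74*i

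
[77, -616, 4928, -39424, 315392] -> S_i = 77*-8^i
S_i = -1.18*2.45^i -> [-1.18, -2.89, -7.08, -17.35, -42.52]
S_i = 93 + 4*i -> [93, 97, 101, 105, 109]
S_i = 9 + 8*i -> [9, 17, 25, 33, 41]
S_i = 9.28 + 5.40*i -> [9.28, 14.68, 20.08, 25.48, 30.88]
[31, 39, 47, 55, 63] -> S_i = 31 + 8*i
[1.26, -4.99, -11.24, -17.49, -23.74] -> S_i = 1.26 + -6.25*i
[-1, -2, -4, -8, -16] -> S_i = -1*2^i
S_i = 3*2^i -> [3, 6, 12, 24, 48]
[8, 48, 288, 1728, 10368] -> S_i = 8*6^i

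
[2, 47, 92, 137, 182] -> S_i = 2 + 45*i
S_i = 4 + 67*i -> [4, 71, 138, 205, 272]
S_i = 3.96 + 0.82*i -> [3.96, 4.78, 5.6, 6.42, 7.24]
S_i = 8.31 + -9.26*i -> [8.31, -0.95, -10.21, -19.47, -28.73]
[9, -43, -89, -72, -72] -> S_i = Random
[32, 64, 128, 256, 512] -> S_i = 32*2^i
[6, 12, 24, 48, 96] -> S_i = 6*2^i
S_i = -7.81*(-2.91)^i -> [-7.81, 22.73, -66.14, 192.46, -560.05]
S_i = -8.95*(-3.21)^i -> [-8.95, 28.73, -92.22, 296.03, -950.26]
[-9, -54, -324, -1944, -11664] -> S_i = -9*6^i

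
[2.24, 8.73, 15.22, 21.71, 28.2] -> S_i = 2.24 + 6.49*i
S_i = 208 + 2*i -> [208, 210, 212, 214, 216]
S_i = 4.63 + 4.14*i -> [4.63, 8.77, 12.91, 17.05, 21.19]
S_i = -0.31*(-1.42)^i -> [-0.31, 0.44, -0.63, 0.89, -1.26]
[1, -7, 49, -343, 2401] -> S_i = 1*-7^i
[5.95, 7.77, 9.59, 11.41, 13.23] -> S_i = 5.95 + 1.82*i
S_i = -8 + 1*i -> [-8, -7, -6, -5, -4]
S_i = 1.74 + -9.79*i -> [1.74, -8.05, -17.84, -27.63, -37.42]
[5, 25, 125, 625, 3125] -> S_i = 5*5^i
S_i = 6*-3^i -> [6, -18, 54, -162, 486]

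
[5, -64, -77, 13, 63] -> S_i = Random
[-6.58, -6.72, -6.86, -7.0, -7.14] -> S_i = -6.58 + -0.14*i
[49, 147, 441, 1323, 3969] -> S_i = 49*3^i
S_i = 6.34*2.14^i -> [6.34, 13.57, 29.03, 62.13, 132.97]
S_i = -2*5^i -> [-2, -10, -50, -250, -1250]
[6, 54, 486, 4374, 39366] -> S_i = 6*9^i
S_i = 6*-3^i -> [6, -18, 54, -162, 486]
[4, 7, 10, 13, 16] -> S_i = 4 + 3*i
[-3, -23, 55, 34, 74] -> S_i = Random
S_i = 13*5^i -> [13, 65, 325, 1625, 8125]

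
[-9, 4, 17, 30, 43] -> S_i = -9 + 13*i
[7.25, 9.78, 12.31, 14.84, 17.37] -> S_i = 7.25 + 2.53*i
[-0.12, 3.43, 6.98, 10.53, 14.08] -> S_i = -0.12 + 3.55*i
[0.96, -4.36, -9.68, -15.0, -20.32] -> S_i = 0.96 + -5.32*i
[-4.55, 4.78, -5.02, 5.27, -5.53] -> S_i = -4.55*(-1.05)^i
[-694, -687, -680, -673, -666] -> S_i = -694 + 7*i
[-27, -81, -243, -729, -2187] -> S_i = -27*3^i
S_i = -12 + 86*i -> [-12, 74, 160, 246, 332]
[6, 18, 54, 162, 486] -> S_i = 6*3^i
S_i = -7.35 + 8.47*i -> [-7.35, 1.12, 9.59, 18.06, 26.53]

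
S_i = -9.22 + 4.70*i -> [-9.22, -4.52, 0.18, 4.88, 9.58]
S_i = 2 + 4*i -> [2, 6, 10, 14, 18]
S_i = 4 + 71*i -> [4, 75, 146, 217, 288]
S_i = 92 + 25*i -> [92, 117, 142, 167, 192]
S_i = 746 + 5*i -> [746, 751, 756, 761, 766]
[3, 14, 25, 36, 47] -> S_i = 3 + 11*i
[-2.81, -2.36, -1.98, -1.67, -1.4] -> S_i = -2.81*0.84^i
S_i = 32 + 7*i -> [32, 39, 46, 53, 60]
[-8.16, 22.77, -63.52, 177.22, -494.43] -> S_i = -8.16*(-2.79)^i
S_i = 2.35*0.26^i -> [2.35, 0.61, 0.16, 0.04, 0.01]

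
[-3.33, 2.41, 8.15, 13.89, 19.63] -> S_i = -3.33 + 5.74*i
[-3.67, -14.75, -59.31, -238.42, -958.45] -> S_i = -3.67*4.02^i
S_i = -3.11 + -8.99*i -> [-3.11, -12.1, -21.09, -30.08, -39.07]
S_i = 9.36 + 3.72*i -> [9.36, 13.08, 16.8, 20.52, 24.24]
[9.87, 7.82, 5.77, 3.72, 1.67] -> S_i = 9.87 + -2.05*i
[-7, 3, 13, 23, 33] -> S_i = -7 + 10*i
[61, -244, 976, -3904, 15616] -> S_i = 61*-4^i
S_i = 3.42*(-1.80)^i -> [3.42, -6.16, 11.08, -19.95, 35.9]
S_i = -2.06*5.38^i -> [-2.06, -11.08, -59.63, -320.78, -1725.82]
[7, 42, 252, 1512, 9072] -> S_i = 7*6^i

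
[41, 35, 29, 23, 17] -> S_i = 41 + -6*i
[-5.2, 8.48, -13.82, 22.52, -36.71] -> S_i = -5.20*(-1.63)^i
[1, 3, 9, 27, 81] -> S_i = 1*3^i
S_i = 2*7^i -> [2, 14, 98, 686, 4802]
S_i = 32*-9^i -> [32, -288, 2592, -23328, 209952]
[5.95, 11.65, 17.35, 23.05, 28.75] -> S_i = 5.95 + 5.70*i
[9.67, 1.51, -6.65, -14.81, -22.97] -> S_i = 9.67 + -8.16*i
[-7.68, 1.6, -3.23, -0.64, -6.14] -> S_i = Random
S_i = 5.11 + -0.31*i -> [5.11, 4.8, 4.49, 4.18, 3.87]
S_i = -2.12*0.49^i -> [-2.12, -1.04, -0.51, -0.25, -0.12]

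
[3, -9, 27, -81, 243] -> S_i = 3*-3^i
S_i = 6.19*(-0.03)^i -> [6.19, -0.19, 0.01, -0.0, 0.0]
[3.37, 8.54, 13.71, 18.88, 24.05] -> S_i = 3.37 + 5.17*i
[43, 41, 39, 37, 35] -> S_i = 43 + -2*i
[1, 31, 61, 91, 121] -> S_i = 1 + 30*i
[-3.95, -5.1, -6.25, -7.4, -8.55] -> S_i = -3.95 + -1.15*i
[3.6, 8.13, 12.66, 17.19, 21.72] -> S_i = 3.60 + 4.53*i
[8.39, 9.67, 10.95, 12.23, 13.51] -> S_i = 8.39 + 1.28*i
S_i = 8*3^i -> [8, 24, 72, 216, 648]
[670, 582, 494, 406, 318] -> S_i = 670 + -88*i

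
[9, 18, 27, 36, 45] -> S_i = 9 + 9*i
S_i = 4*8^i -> [4, 32, 256, 2048, 16384]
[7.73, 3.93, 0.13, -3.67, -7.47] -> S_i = 7.73 + -3.80*i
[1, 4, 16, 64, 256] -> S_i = 1*4^i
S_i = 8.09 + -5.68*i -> [8.09, 2.41, -3.27, -8.95, -14.63]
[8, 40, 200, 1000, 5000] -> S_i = 8*5^i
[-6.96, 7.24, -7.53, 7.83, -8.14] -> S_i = -6.96*(-1.04)^i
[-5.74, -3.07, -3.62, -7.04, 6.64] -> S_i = Random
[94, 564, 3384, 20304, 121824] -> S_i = 94*6^i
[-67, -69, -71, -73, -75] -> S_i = -67 + -2*i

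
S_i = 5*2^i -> [5, 10, 20, 40, 80]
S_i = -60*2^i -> [-60, -120, -240, -480, -960]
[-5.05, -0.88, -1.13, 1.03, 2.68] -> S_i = Random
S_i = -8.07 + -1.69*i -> [-8.07, -9.76, -11.45, -13.14, -14.83]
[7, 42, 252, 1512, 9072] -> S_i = 7*6^i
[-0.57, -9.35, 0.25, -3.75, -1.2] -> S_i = Random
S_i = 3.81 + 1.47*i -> [3.81, 5.28, 6.75, 8.22, 9.69]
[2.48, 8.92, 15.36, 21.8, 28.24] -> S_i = 2.48 + 6.44*i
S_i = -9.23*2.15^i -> [-9.23, -19.84, -42.67, -91.73, -197.22]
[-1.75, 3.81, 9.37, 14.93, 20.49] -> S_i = -1.75 + 5.56*i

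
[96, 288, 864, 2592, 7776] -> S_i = 96*3^i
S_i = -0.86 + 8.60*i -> [-0.86, 7.74, 16.34, 24.94, 33.54]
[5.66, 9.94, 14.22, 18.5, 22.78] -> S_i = 5.66 + 4.28*i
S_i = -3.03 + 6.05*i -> [-3.03, 3.02, 9.07, 15.12, 21.17]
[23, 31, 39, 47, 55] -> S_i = 23 + 8*i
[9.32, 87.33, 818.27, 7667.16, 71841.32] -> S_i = 9.32*9.37^i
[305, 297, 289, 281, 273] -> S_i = 305 + -8*i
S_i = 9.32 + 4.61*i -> [9.32, 13.93, 18.54, 23.15, 27.76]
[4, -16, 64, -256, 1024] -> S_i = 4*-4^i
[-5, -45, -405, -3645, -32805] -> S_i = -5*9^i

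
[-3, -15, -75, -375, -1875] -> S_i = -3*5^i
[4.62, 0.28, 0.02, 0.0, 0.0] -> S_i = 4.62*0.06^i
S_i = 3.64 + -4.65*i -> [3.64, -1.01, -5.66, -10.31, -14.96]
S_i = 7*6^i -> [7, 42, 252, 1512, 9072]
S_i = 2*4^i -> [2, 8, 32, 128, 512]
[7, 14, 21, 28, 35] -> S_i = 7 + 7*i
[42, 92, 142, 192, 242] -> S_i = 42 + 50*i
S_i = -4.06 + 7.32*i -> [-4.06, 3.26, 10.58, 17.9, 25.22]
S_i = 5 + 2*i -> [5, 7, 9, 11, 13]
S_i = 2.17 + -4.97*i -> [2.17, -2.8, -7.77, -12.74, -17.71]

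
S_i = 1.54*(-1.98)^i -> [1.54, -3.05, 6.04, -11.95, 23.67]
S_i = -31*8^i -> [-31, -248, -1984, -15872, -126976]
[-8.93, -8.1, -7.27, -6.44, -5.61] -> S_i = -8.93 + 0.83*i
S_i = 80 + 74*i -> [80, 154, 228, 302, 376]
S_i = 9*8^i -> [9, 72, 576, 4608, 36864]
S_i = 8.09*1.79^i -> [8.09, 14.48, 25.92, 46.4, 83.05]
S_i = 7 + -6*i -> [7, 1, -5, -11, -17]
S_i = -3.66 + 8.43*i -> [-3.66, 4.77, 13.2, 21.63, 30.06]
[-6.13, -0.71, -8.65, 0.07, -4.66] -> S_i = Random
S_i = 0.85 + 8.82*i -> [0.85, 9.67, 18.49, 27.31, 36.13]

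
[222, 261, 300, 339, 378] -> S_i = 222 + 39*i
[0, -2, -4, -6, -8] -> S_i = 0 + -2*i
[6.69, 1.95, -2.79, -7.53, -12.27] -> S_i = 6.69 + -4.74*i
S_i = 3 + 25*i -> [3, 28, 53, 78, 103]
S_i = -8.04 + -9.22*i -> [-8.04, -17.26, -26.48, -35.7, -44.92]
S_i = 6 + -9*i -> [6, -3, -12, -21, -30]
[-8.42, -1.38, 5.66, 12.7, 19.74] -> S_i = -8.42 + 7.04*i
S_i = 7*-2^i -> [7, -14, 28, -56, 112]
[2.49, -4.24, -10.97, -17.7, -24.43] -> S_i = 2.49 + -6.73*i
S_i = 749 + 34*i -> [749, 783, 817, 851, 885]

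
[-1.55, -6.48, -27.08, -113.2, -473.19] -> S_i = -1.55*4.18^i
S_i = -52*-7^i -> [-52, 364, -2548, 17836, -124852]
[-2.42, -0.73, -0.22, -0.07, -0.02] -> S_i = -2.42*0.30^i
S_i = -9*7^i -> [-9, -63, -441, -3087, -21609]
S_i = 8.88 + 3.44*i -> [8.88, 12.32, 15.76, 19.2, 22.64]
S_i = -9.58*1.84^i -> [-9.58, -17.63, -32.43, -59.68, -109.81]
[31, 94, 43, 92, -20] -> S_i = Random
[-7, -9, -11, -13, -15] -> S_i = -7 + -2*i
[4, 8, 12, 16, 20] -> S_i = 4 + 4*i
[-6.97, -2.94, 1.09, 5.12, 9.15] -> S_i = -6.97 + 4.03*i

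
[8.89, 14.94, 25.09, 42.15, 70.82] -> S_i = 8.89*1.68^i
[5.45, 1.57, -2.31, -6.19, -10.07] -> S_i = 5.45 + -3.88*i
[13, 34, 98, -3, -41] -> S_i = Random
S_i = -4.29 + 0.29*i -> [-4.29, -4.0, -3.71, -3.42, -3.13]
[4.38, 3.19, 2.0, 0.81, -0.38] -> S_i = 4.38 + -1.19*i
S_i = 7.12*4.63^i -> [7.12, 32.97, 152.63, 706.68, 3271.93]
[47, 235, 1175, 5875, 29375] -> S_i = 47*5^i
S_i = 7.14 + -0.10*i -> [7.14, 7.04, 6.94, 6.84, 6.74]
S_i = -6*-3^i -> [-6, 18, -54, 162, -486]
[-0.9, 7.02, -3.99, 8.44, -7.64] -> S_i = Random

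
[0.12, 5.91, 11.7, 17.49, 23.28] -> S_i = 0.12 + 5.79*i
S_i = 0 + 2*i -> [0, 2, 4, 6, 8]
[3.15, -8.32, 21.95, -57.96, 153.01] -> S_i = 3.15*(-2.64)^i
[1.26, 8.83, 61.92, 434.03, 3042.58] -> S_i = 1.26*7.01^i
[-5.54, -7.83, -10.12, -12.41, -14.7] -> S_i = -5.54 + -2.29*i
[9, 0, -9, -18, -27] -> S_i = 9 + -9*i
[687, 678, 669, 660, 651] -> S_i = 687 + -9*i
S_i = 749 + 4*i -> [749, 753, 757, 761, 765]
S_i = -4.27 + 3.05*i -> [-4.27, -1.22, 1.83, 4.88, 7.93]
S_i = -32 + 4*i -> [-32, -28, -24, -20, -16]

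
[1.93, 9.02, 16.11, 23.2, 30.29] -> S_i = 1.93 + 7.09*i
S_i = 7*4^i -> [7, 28, 112, 448, 1792]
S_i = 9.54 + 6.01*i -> [9.54, 15.55, 21.56, 27.57, 33.58]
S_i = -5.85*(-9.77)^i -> [-5.85, 57.15, -558.4, 5455.56, -53300.85]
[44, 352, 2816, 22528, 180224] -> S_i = 44*8^i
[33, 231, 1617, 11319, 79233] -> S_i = 33*7^i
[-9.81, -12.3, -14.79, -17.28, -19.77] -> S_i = -9.81 + -2.49*i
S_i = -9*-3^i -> [-9, 27, -81, 243, -729]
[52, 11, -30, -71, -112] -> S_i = 52 + -41*i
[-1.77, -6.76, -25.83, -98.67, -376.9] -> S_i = -1.77*3.82^i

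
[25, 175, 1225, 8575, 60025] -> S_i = 25*7^i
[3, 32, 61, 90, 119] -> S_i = 3 + 29*i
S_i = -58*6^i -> [-58, -348, -2088, -12528, -75168]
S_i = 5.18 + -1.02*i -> [5.18, 4.16, 3.14, 2.12, 1.1]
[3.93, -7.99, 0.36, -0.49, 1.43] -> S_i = Random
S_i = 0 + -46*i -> [0, -46, -92, -138, -184]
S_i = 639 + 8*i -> [639, 647, 655, 663, 671]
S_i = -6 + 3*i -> [-6, -3, 0, 3, 6]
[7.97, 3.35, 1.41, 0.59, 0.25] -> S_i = 7.97*0.42^i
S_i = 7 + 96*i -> [7, 103, 199, 295, 391]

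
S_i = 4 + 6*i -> [4, 10, 16, 22, 28]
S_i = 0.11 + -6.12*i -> [0.11, -6.01, -12.13, -18.25, -24.37]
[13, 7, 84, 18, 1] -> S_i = Random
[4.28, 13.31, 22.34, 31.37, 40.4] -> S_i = 4.28 + 9.03*i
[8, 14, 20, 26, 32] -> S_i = 8 + 6*i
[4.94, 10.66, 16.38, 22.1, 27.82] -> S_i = 4.94 + 5.72*i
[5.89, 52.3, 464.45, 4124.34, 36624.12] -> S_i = 5.89*8.88^i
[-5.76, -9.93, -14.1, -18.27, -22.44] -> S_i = -5.76 + -4.17*i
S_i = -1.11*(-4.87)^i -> [-1.11, 5.41, -26.33, 128.21, -624.37]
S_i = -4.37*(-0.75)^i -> [-4.37, 3.28, -2.46, 1.84, -1.38]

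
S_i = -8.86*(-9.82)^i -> [-8.86, 87.01, -854.39, 8390.12, -82390.98]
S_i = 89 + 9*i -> [89, 98, 107, 116, 125]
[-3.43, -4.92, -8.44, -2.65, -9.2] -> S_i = Random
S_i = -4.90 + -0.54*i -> [-4.9, -5.44, -5.98, -6.52, -7.06]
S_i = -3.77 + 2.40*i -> [-3.77, -1.37, 1.03, 3.43, 5.83]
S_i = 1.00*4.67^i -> [1.0, 4.67, 21.81, 101.85, 475.63]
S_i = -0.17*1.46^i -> [-0.17, -0.25, -0.36, -0.53, -0.77]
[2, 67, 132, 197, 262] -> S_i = 2 + 65*i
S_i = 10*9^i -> [10, 90, 810, 7290, 65610]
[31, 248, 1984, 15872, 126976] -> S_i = 31*8^i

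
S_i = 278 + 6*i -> [278, 284, 290, 296, 302]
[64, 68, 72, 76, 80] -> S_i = 64 + 4*i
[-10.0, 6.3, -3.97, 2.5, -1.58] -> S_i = -10.00*(-0.63)^i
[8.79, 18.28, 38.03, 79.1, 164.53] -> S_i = 8.79*2.08^i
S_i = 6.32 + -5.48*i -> [6.32, 0.84, -4.64, -10.12, -15.6]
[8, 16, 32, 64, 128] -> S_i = 8*2^i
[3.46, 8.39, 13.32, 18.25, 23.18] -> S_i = 3.46 + 4.93*i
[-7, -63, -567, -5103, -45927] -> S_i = -7*9^i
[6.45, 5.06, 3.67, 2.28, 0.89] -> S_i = 6.45 + -1.39*i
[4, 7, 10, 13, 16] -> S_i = 4 + 3*i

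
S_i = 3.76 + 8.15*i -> [3.76, 11.91, 20.06, 28.21, 36.36]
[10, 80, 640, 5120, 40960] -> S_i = 10*8^i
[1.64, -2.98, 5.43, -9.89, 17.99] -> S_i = 1.64*(-1.82)^i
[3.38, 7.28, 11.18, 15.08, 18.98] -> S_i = 3.38 + 3.90*i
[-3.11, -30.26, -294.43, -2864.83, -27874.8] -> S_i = -3.11*9.73^i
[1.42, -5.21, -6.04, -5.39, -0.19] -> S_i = Random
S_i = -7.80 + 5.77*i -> [-7.8, -2.03, 3.74, 9.51, 15.28]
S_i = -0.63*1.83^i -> [-0.63, -1.15, -2.11, -3.86, -7.07]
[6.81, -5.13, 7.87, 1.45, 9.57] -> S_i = Random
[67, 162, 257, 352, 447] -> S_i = 67 + 95*i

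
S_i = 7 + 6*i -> [7, 13, 19, 25, 31]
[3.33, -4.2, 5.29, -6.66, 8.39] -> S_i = 3.33*(-1.26)^i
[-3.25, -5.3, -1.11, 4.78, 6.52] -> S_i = Random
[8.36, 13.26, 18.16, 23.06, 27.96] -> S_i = 8.36 + 4.90*i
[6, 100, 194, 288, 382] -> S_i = 6 + 94*i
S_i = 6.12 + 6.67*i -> [6.12, 12.79, 19.46, 26.13, 32.8]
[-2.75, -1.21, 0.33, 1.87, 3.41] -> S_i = -2.75 + 1.54*i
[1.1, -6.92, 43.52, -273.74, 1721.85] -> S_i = 1.10*(-6.29)^i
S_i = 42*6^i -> [42, 252, 1512, 9072, 54432]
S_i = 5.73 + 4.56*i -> [5.73, 10.29, 14.85, 19.41, 23.97]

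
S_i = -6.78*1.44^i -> [-6.78, -9.76, -14.06, -20.24, -29.15]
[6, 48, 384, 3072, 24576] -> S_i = 6*8^i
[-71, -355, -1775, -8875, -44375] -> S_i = -71*5^i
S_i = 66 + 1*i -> [66, 67, 68, 69, 70]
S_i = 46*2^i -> [46, 92, 184, 368, 736]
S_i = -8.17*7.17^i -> [-8.17, -58.58, -420.01, -3011.48, -21592.29]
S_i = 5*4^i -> [5, 20, 80, 320, 1280]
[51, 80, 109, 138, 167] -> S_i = 51 + 29*i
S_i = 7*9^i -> [7, 63, 567, 5103, 45927]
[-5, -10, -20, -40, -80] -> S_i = -5*2^i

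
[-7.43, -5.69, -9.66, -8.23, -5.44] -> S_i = Random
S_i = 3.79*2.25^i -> [3.79, 8.53, 19.19, 43.17, 97.13]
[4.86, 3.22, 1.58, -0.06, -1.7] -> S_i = 4.86 + -1.64*i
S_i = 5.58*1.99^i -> [5.58, 11.1, 22.1, 43.97, 87.51]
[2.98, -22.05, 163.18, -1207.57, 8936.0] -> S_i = 2.98*(-7.40)^i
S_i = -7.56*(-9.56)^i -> [-7.56, 72.27, -690.94, 6605.34, -63147.09]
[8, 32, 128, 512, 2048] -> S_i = 8*4^i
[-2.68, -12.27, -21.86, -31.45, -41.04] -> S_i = -2.68 + -9.59*i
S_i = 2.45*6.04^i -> [2.45, 14.8, 89.38, 539.85, 3260.72]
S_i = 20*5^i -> [20, 100, 500, 2500, 12500]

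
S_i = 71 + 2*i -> [71, 73, 75, 77, 79]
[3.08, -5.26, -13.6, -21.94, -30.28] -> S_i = 3.08 + -8.34*i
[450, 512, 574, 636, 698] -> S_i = 450 + 62*i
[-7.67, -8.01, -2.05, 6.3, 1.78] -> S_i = Random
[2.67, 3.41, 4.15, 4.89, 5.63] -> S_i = 2.67 + 0.74*i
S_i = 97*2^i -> [97, 194, 388, 776, 1552]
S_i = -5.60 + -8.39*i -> [-5.6, -13.99, -22.38, -30.77, -39.16]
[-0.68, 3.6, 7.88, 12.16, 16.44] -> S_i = -0.68 + 4.28*i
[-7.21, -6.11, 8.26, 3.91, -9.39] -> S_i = Random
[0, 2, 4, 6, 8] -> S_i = 0 + 2*i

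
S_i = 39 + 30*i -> [39, 69, 99, 129, 159]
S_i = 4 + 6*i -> [4, 10, 16, 22, 28]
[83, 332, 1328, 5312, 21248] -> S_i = 83*4^i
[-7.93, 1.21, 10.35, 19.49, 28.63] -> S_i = -7.93 + 9.14*i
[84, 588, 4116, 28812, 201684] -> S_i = 84*7^i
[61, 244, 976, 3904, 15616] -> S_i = 61*4^i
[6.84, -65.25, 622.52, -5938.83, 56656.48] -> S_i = 6.84*(-9.54)^i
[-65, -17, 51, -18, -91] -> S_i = Random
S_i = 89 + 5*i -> [89, 94, 99, 104, 109]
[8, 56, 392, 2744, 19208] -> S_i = 8*7^i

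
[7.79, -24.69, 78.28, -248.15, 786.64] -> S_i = 7.79*(-3.17)^i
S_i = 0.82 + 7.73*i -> [0.82, 8.55, 16.28, 24.01, 31.74]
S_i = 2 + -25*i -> [2, -23, -48, -73, -98]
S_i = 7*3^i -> [7, 21, 63, 189, 567]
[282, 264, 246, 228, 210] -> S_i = 282 + -18*i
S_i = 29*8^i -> [29, 232, 1856, 14848, 118784]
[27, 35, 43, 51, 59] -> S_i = 27 + 8*i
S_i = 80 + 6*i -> [80, 86, 92, 98, 104]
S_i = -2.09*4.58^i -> [-2.09, -9.57, -43.84, -200.79, -919.62]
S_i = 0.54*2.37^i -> [0.54, 1.28, 3.03, 7.19, 17.04]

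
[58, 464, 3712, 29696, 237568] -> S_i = 58*8^i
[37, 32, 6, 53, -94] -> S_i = Random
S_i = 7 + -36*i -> [7, -29, -65, -101, -137]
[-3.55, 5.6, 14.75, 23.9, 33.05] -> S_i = -3.55 + 9.15*i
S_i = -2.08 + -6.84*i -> [-2.08, -8.92, -15.76, -22.6, -29.44]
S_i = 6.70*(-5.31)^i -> [6.7, -35.58, 188.91, -1003.13, 5326.63]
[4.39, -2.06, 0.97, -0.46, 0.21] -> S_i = 4.39*(-0.47)^i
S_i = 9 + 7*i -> [9, 16, 23, 30, 37]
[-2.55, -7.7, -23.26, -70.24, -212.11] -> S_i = -2.55*3.02^i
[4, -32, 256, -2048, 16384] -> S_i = 4*-8^i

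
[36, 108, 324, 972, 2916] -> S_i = 36*3^i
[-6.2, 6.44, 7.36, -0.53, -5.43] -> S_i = Random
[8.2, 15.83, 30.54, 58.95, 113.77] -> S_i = 8.20*1.93^i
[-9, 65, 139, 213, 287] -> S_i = -9 + 74*i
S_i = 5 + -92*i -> [5, -87, -179, -271, -363]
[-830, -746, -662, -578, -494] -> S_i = -830 + 84*i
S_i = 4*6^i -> [4, 24, 144, 864, 5184]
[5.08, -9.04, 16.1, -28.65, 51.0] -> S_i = 5.08*(-1.78)^i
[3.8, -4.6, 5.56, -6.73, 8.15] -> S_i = 3.80*(-1.21)^i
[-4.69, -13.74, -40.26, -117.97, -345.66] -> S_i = -4.69*2.93^i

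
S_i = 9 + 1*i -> [9, 10, 11, 12, 13]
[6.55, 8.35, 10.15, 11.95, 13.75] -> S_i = 6.55 + 1.80*i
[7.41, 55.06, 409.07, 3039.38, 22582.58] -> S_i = 7.41*7.43^i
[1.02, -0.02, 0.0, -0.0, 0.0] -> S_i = 1.02*(-0.02)^i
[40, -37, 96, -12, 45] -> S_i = Random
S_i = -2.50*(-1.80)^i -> [-2.5, 4.5, -8.1, 14.58, -26.24]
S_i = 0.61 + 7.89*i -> [0.61, 8.5, 16.39, 24.28, 32.17]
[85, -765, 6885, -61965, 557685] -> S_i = 85*-9^i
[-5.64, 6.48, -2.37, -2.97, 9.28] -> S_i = Random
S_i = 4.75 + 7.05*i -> [4.75, 11.8, 18.85, 25.9, 32.95]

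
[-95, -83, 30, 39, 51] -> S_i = Random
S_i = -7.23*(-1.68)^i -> [-7.23, 12.15, -20.41, 34.28, -57.59]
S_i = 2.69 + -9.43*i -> [2.69, -6.74, -16.17, -25.6, -35.03]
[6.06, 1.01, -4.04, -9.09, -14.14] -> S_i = 6.06 + -5.05*i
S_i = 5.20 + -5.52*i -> [5.2, -0.32, -5.84, -11.36, -16.88]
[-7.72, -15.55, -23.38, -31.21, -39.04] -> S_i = -7.72 + -7.83*i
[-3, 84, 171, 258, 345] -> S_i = -3 + 87*i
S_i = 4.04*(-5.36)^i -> [4.04, -21.65, 116.07, -622.12, 3334.58]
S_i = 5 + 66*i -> [5, 71, 137, 203, 269]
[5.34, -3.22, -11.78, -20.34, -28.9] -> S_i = 5.34 + -8.56*i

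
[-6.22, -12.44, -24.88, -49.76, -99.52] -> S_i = -6.22*2.00^i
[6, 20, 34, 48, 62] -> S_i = 6 + 14*i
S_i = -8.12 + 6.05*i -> [-8.12, -2.07, 3.98, 10.03, 16.08]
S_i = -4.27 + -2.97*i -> [-4.27, -7.24, -10.21, -13.18, -16.15]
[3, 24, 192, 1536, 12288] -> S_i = 3*8^i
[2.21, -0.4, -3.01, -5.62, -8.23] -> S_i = 2.21 + -2.61*i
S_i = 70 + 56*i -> [70, 126, 182, 238, 294]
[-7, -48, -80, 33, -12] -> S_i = Random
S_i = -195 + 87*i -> [-195, -108, -21, 66, 153]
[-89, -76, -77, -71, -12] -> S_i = Random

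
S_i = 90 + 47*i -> [90, 137, 184, 231, 278]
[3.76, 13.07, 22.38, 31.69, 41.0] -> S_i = 3.76 + 9.31*i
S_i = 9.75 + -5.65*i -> [9.75, 4.1, -1.55, -7.2, -12.85]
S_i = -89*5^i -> [-89, -445, -2225, -11125, -55625]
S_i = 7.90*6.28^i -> [7.9, 49.61, 311.56, 1956.62, 12287.56]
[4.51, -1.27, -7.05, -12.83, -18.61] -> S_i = 4.51 + -5.78*i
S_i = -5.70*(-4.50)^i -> [-5.7, 25.65, -115.42, 519.41, -2337.36]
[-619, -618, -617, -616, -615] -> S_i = -619 + 1*i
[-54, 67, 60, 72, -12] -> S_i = Random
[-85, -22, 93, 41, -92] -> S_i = Random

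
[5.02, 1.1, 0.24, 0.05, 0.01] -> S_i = 5.02*0.22^i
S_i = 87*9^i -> [87, 783, 7047, 63423, 570807]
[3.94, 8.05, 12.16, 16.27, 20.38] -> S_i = 3.94 + 4.11*i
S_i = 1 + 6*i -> [1, 7, 13, 19, 25]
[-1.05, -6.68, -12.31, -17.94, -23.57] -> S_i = -1.05 + -5.63*i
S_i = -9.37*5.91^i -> [-9.37, -55.38, -327.28, -1934.2, -11431.14]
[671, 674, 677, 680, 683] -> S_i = 671 + 3*i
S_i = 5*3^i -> [5, 15, 45, 135, 405]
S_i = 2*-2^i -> [2, -4, 8, -16, 32]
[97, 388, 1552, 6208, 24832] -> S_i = 97*4^i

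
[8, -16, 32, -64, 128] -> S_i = 8*-2^i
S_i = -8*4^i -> [-8, -32, -128, -512, -2048]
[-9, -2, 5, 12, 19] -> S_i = -9 + 7*i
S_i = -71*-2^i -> [-71, 142, -284, 568, -1136]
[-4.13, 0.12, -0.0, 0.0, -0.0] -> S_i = -4.13*(-0.03)^i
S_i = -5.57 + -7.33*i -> [-5.57, -12.9, -20.23, -27.56, -34.89]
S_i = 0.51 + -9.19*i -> [0.51, -8.68, -17.87, -27.06, -36.25]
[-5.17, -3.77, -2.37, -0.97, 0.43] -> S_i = -5.17 + 1.40*i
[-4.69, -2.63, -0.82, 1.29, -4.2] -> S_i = Random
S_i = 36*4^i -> [36, 144, 576, 2304, 9216]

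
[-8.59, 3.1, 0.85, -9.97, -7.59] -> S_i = Random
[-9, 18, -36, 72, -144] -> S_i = -9*-2^i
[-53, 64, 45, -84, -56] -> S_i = Random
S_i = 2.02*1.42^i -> [2.02, 2.87, 4.07, 5.78, 8.21]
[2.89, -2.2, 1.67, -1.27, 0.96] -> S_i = 2.89*(-0.76)^i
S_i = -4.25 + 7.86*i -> [-4.25, 3.61, 11.47, 19.33, 27.19]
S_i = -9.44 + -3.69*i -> [-9.44, -13.13, -16.82, -20.51, -24.2]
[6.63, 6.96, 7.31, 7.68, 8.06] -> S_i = 6.63*1.05^i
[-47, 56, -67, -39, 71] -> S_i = Random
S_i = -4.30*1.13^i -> [-4.3, -4.86, -5.49, -6.2, -7.01]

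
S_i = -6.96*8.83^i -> [-6.96, -61.46, -542.66, -4791.72, -42310.88]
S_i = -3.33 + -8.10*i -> [-3.33, -11.43, -19.53, -27.63, -35.73]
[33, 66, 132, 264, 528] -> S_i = 33*2^i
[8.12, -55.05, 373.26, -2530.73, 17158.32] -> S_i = 8.12*(-6.78)^i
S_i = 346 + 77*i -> [346, 423, 500, 577, 654]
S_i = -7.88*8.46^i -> [-7.88, -66.66, -563.98, -4771.31, -40365.25]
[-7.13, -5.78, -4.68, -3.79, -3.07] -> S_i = -7.13*0.81^i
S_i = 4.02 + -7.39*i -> [4.02, -3.37, -10.76, -18.15, -25.54]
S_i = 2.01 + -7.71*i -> [2.01, -5.7, -13.41, -21.12, -28.83]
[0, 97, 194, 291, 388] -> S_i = 0 + 97*i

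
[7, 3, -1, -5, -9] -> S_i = 7 + -4*i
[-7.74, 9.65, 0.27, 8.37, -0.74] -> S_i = Random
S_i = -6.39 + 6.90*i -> [-6.39, 0.51, 7.41, 14.31, 21.21]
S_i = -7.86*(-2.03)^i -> [-7.86, 15.96, -32.39, 65.75, -133.48]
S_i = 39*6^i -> [39, 234, 1404, 8424, 50544]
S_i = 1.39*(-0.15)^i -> [1.39, -0.21, 0.03, -0.0, 0.0]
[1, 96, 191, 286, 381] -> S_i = 1 + 95*i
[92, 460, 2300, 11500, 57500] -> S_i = 92*5^i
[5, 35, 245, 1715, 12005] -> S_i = 5*7^i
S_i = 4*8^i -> [4, 32, 256, 2048, 16384]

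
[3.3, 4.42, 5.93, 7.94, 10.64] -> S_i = 3.30*1.34^i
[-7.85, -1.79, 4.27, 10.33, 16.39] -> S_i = -7.85 + 6.06*i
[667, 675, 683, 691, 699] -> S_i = 667 + 8*i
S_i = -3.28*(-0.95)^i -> [-3.28, 3.12, -2.96, 2.81, -2.67]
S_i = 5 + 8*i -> [5, 13, 21, 29, 37]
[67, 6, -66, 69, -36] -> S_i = Random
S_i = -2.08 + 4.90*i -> [-2.08, 2.82, 7.72, 12.62, 17.52]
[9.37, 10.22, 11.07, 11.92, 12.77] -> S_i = 9.37 + 0.85*i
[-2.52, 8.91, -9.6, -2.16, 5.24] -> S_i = Random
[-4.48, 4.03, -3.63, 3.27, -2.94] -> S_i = -4.48*(-0.90)^i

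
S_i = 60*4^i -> [60, 240, 960, 3840, 15360]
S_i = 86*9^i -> [86, 774, 6966, 62694, 564246]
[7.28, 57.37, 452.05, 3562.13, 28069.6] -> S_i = 7.28*7.88^i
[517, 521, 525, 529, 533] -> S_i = 517 + 4*i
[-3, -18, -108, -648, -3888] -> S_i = -3*6^i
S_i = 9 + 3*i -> [9, 12, 15, 18, 21]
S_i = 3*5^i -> [3, 15, 75, 375, 1875]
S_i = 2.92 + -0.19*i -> [2.92, 2.73, 2.54, 2.35, 2.16]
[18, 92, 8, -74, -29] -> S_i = Random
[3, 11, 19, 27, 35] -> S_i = 3 + 8*i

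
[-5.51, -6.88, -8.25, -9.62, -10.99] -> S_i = -5.51 + -1.37*i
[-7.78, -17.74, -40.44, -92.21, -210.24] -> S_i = -7.78*2.28^i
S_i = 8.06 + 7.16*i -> [8.06, 15.22, 22.38, 29.54, 36.7]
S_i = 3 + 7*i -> [3, 10, 17, 24, 31]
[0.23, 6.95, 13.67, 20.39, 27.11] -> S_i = 0.23 + 6.72*i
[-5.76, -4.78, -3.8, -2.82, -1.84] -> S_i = -5.76 + 0.98*i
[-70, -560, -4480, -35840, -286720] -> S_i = -70*8^i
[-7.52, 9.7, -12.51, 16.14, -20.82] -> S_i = -7.52*(-1.29)^i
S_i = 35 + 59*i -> [35, 94, 153, 212, 271]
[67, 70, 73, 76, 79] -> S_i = 67 + 3*i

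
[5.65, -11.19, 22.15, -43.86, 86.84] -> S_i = 5.65*(-1.98)^i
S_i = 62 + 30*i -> [62, 92, 122, 152, 182]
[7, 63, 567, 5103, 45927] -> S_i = 7*9^i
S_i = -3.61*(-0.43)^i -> [-3.61, 1.55, -0.67, 0.29, -0.12]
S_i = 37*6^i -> [37, 222, 1332, 7992, 47952]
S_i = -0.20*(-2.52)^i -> [-0.2, 0.5, -1.27, 3.2, -8.07]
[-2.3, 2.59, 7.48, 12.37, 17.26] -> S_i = -2.30 + 4.89*i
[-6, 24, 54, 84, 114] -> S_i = -6 + 30*i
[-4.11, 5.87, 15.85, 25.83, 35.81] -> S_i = -4.11 + 9.98*i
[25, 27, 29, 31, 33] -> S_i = 25 + 2*i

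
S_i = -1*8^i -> [-1, -8, -64, -512, -4096]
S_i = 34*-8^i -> [34, -272, 2176, -17408, 139264]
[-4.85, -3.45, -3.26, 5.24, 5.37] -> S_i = Random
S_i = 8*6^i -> [8, 48, 288, 1728, 10368]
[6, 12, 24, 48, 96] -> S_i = 6*2^i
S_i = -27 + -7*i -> [-27, -34, -41, -48, -55]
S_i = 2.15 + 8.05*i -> [2.15, 10.2, 18.25, 26.3, 34.35]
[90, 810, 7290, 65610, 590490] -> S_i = 90*9^i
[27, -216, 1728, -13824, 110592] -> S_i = 27*-8^i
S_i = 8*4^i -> [8, 32, 128, 512, 2048]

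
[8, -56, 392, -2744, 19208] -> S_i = 8*-7^i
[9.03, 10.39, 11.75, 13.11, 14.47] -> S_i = 9.03 + 1.36*i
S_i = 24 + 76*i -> [24, 100, 176, 252, 328]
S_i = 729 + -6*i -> [729, 723, 717, 711, 705]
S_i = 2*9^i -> [2, 18, 162, 1458, 13122]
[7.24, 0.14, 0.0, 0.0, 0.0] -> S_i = 7.24*0.02^i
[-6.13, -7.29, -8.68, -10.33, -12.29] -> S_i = -6.13*1.19^i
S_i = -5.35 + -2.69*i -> [-5.35, -8.04, -10.73, -13.42, -16.11]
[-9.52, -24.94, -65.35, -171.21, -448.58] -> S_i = -9.52*2.62^i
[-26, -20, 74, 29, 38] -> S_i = Random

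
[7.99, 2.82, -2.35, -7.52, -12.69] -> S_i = 7.99 + -5.17*i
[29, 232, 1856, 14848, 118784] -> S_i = 29*8^i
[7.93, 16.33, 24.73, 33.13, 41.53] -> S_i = 7.93 + 8.40*i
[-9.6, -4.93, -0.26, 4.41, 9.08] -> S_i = -9.60 + 4.67*i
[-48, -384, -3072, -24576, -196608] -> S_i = -48*8^i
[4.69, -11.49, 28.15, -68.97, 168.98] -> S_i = 4.69*(-2.45)^i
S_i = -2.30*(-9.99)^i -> [-2.3, 22.98, -229.54, 2293.11, -22908.14]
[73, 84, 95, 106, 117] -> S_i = 73 + 11*i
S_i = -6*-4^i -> [-6, 24, -96, 384, -1536]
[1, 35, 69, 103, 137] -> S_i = 1 + 34*i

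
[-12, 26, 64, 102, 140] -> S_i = -12 + 38*i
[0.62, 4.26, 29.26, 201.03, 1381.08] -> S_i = 0.62*6.87^i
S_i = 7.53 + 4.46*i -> [7.53, 11.99, 16.45, 20.91, 25.37]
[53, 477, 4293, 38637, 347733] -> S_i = 53*9^i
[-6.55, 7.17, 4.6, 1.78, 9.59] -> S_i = Random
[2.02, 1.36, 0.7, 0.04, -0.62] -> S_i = 2.02 + -0.66*i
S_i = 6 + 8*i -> [6, 14, 22, 30, 38]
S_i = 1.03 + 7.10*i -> [1.03, 8.13, 15.23, 22.33, 29.43]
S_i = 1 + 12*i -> [1, 13, 25, 37, 49]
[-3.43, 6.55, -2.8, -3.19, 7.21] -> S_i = Random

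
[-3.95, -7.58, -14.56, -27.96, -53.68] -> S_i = -3.95*1.92^i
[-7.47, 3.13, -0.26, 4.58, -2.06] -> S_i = Random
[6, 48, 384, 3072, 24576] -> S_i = 6*8^i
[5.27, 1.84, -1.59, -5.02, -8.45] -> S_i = 5.27 + -3.43*i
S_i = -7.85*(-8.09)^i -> [-7.85, 63.51, -513.77, 4156.38, -33625.11]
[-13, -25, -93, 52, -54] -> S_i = Random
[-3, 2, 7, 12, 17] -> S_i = -3 + 5*i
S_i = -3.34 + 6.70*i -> [-3.34, 3.36, 10.06, 16.76, 23.46]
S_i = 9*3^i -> [9, 27, 81, 243, 729]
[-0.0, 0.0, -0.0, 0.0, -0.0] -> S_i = -0.00*(-2.97)^i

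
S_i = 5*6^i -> [5, 30, 180, 1080, 6480]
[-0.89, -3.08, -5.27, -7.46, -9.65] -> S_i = -0.89 + -2.19*i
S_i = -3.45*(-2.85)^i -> [-3.45, 9.83, -28.02, 79.86, -227.61]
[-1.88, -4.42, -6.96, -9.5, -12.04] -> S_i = -1.88 + -2.54*i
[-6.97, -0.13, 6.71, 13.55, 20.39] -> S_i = -6.97 + 6.84*i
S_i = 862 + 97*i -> [862, 959, 1056, 1153, 1250]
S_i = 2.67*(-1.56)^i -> [2.67, -4.17, 6.5, -10.14, 15.81]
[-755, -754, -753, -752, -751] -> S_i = -755 + 1*i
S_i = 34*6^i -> [34, 204, 1224, 7344, 44064]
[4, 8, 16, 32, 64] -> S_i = 4*2^i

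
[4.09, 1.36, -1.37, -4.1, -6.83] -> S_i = 4.09 + -2.73*i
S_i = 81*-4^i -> [81, -324, 1296, -5184, 20736]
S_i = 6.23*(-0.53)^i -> [6.23, -3.3, 1.75, -0.93, 0.49]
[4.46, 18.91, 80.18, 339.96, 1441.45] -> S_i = 4.46*4.24^i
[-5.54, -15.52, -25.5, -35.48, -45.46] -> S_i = -5.54 + -9.98*i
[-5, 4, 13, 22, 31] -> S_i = -5 + 9*i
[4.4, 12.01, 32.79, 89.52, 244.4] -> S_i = 4.40*2.73^i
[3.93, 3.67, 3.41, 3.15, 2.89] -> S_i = 3.93 + -0.26*i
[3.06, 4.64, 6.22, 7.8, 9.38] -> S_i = 3.06 + 1.58*i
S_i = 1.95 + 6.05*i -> [1.95, 8.0, 14.05, 20.1, 26.15]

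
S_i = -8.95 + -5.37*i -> [-8.95, -14.32, -19.69, -25.06, -30.43]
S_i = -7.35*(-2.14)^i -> [-7.35, 15.73, -33.66, 72.03, -154.15]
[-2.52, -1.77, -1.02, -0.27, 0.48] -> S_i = -2.52 + 0.75*i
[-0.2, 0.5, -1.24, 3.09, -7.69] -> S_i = -0.20*(-2.49)^i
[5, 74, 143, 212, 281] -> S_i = 5 + 69*i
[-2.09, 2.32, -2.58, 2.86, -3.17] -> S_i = -2.09*(-1.11)^i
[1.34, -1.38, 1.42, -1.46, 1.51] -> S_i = 1.34*(-1.03)^i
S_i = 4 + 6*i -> [4, 10, 16, 22, 28]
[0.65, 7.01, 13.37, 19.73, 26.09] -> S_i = 0.65 + 6.36*i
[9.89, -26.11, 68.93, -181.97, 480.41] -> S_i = 9.89*(-2.64)^i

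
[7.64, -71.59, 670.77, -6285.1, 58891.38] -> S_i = 7.64*(-9.37)^i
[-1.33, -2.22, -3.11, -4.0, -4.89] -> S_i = -1.33 + -0.89*i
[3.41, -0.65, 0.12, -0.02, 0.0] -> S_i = 3.41*(-0.19)^i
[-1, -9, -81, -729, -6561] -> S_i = -1*9^i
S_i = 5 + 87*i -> [5, 92, 179, 266, 353]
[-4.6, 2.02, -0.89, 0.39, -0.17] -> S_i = -4.60*(-0.44)^i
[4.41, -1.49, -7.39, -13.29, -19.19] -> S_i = 4.41 + -5.90*i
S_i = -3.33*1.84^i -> [-3.33, -6.13, -11.27, -20.74, -38.17]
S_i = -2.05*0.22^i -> [-2.05, -0.45, -0.1, -0.02, -0.0]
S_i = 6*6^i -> [6, 36, 216, 1296, 7776]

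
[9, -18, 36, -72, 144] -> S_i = 9*-2^i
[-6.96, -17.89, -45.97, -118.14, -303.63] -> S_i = -6.96*2.57^i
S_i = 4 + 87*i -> [4, 91, 178, 265, 352]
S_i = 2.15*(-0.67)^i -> [2.15, -1.44, 0.97, -0.65, 0.43]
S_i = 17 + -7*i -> [17, 10, 3, -4, -11]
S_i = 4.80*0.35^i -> [4.8, 1.68, 0.59, 0.21, 0.07]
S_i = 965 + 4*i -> [965, 969, 973, 977, 981]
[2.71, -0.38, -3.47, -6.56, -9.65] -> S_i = 2.71 + -3.09*i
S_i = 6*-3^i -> [6, -18, 54, -162, 486]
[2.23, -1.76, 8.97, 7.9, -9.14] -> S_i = Random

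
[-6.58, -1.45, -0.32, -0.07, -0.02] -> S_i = -6.58*0.22^i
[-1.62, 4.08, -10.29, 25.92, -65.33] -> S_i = -1.62*(-2.52)^i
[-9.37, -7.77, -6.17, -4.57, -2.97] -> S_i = -9.37 + 1.60*i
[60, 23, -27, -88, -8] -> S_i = Random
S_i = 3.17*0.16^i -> [3.17, 0.51, 0.08, 0.01, 0.0]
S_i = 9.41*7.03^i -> [9.41, 66.15, 465.05, 3269.31, 22983.22]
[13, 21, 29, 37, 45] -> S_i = 13 + 8*i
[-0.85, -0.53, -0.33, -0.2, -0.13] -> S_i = -0.85*0.62^i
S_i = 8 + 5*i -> [8, 13, 18, 23, 28]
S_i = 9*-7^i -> [9, -63, 441, -3087, 21609]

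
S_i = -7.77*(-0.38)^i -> [-7.77, 2.95, -1.12, 0.43, -0.16]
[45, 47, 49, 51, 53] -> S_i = 45 + 2*i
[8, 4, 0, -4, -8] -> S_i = 8 + -4*i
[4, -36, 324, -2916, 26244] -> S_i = 4*-9^i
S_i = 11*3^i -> [11, 33, 99, 297, 891]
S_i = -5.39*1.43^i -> [-5.39, -7.71, -11.02, -15.76, -22.54]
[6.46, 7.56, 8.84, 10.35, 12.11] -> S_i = 6.46*1.17^i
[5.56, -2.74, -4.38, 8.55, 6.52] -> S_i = Random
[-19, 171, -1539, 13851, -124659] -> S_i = -19*-9^i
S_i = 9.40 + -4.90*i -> [9.4, 4.5, -0.4, -5.3, -10.2]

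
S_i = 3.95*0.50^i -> [3.95, 1.98, 0.99, 0.49, 0.25]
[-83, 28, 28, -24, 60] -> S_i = Random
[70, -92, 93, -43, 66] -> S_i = Random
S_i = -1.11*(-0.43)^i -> [-1.11, 0.48, -0.21, 0.09, -0.04]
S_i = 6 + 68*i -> [6, 74, 142, 210, 278]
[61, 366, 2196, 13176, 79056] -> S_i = 61*6^i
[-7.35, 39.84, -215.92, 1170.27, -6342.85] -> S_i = -7.35*(-5.42)^i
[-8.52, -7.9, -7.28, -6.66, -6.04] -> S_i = -8.52 + 0.62*i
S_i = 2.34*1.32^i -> [2.34, 3.09, 4.08, 5.38, 7.1]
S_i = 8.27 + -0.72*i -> [8.27, 7.55, 6.83, 6.11, 5.39]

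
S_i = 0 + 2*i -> [0, 2, 4, 6, 8]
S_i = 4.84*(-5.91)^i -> [4.84, -28.6, 169.05, -999.1, 5904.67]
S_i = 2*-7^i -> [2, -14, 98, -686, 4802]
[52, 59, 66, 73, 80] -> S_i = 52 + 7*i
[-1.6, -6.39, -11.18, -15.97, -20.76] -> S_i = -1.60 + -4.79*i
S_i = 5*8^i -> [5, 40, 320, 2560, 20480]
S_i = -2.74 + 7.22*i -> [-2.74, 4.48, 11.7, 18.92, 26.14]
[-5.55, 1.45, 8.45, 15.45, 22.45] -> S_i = -5.55 + 7.00*i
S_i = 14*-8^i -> [14, -112, 896, -7168, 57344]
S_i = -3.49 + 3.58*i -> [-3.49, 0.09, 3.67, 7.25, 10.83]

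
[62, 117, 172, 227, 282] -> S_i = 62 + 55*i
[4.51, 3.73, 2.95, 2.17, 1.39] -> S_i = 4.51 + -0.78*i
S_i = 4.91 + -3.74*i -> [4.91, 1.17, -2.57, -6.31, -10.05]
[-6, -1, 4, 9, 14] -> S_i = -6 + 5*i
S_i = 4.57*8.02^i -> [4.57, 36.65, 293.94, 2357.43, 18906.61]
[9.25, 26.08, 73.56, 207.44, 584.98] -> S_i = 9.25*2.82^i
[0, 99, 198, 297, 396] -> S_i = 0 + 99*i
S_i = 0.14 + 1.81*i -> [0.14, 1.95, 3.76, 5.57, 7.38]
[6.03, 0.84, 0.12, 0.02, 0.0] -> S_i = 6.03*0.14^i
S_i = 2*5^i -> [2, 10, 50, 250, 1250]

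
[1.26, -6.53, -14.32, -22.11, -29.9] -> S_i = 1.26 + -7.79*i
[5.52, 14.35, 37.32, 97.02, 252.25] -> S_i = 5.52*2.60^i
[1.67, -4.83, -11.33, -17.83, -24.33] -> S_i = 1.67 + -6.50*i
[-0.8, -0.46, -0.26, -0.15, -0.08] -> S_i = -0.80*0.57^i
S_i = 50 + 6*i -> [50, 56, 62, 68, 74]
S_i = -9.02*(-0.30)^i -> [-9.02, 2.71, -0.81, 0.24, -0.07]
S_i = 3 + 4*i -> [3, 7, 11, 15, 19]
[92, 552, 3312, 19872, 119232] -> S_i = 92*6^i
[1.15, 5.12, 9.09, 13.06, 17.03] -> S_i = 1.15 + 3.97*i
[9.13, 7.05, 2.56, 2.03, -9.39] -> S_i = Random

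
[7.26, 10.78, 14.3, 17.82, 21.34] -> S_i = 7.26 + 3.52*i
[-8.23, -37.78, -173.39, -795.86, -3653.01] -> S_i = -8.23*4.59^i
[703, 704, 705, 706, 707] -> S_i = 703 + 1*i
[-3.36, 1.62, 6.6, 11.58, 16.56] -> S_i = -3.36 + 4.98*i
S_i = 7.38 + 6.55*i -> [7.38, 13.93, 20.48, 27.03, 33.58]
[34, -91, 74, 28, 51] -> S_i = Random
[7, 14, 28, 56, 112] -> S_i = 7*2^i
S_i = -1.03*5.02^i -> [-1.03, -5.17, -25.96, -130.3, -654.11]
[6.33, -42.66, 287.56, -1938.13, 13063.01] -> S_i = 6.33*(-6.74)^i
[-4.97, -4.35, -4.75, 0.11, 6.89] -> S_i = Random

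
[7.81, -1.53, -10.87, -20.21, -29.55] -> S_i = 7.81 + -9.34*i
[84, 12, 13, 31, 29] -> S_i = Random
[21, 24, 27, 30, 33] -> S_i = 21 + 3*i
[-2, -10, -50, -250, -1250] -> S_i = -2*5^i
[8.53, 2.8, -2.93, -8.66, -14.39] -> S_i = 8.53 + -5.73*i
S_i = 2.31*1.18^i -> [2.31, 2.73, 3.22, 3.8, 4.48]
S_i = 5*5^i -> [5, 25, 125, 625, 3125]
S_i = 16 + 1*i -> [16, 17, 18, 19, 20]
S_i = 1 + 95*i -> [1, 96, 191, 286, 381]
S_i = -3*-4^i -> [-3, 12, -48, 192, -768]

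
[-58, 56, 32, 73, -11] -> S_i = Random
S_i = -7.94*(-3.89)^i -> [-7.94, 30.89, -120.15, 467.38, -1818.1]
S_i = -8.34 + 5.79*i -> [-8.34, -2.55, 3.24, 9.03, 14.82]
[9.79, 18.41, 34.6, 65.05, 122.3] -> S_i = 9.79*1.88^i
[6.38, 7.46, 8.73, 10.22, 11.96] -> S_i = 6.38*1.17^i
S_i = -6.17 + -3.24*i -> [-6.17, -9.41, -12.65, -15.89, -19.13]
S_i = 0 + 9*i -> [0, 9, 18, 27, 36]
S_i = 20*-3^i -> [20, -60, 180, -540, 1620]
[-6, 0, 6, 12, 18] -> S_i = -6 + 6*i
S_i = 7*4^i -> [7, 28, 112, 448, 1792]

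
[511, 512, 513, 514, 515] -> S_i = 511 + 1*i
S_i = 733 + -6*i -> [733, 727, 721, 715, 709]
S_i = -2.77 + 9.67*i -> [-2.77, 6.9, 16.57, 26.24, 35.91]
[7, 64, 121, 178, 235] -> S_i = 7 + 57*i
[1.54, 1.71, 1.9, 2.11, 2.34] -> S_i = 1.54*1.11^i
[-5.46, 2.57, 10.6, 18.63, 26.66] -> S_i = -5.46 + 8.03*i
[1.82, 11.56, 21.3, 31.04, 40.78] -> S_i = 1.82 + 9.74*i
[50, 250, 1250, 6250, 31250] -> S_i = 50*5^i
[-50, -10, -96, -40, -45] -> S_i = Random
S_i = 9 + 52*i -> [9, 61, 113, 165, 217]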